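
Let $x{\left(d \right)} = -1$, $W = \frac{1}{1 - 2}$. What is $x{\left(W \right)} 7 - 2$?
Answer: $-9$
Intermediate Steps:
$W = -1$ ($W = \frac{1}{-1} = -1$)
$x{\left(W \right)} 7 - 2 = \left(-1\right) 7 - 2 = -7 - 2 = -9$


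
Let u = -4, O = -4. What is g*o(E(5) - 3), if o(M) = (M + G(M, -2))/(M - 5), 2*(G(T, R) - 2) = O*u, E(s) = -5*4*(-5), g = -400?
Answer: -10700/23 ≈ -465.22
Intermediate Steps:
E(s) = 100 (E(s) = -20*(-5) = 100)
G(T, R) = 10 (G(T, R) = 2 + (-4*(-4))/2 = 2 + (½)*16 = 2 + 8 = 10)
o(M) = (10 + M)/(-5 + M) (o(M) = (M + 10)/(M - 5) = (10 + M)/(-5 + M))
g*o(E(5) - 3) = -400*(10 + (100 - 3))/(-5 + (100 - 3)) = -400*(10 + 97)/(-5 + 97) = -400*107/92 = -10700/23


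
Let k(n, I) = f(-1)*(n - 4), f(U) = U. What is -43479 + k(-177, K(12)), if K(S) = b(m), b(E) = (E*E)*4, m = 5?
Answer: -43298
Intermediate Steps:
b(E) = 4*E**2 (b(E) = E**2*4 = 4*E**2)
K(S) = 100 (K(S) = 4*5**2 = 4*25 = 100)
k(n, I) = 4 - n (k(n, I) = -(n - 4) = -(-4 + n) = 4 - n)
-43479 + k(-177, K(12)) = -43479 + (4 - 1*(-177)) = -43479 + (4 + 177) = -43479 + 181 = -43298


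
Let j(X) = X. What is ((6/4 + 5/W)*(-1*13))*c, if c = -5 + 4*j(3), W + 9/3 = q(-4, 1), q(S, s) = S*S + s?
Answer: -169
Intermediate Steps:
q(S, s) = s + S² (q(S, s) = S² + s = s + S²)
W = 14 (W = -3 + (1 + (-4)²) = -3 + (1 + 16) = -3 + 17 = 14)
c = 7 (c = -5 + 4*3 = -5 + 12 = 7)
((6/4 + 5/W)*(-1*13))*c = ((6/4 + 5/14)*(-1*13))*7 = ((6*(¼) + 5*(1/14))*(-13))*7 = ((3/2 + 5/14)*(-13))*7 = ((13/7)*(-13))*7 = -169/7*7 = -169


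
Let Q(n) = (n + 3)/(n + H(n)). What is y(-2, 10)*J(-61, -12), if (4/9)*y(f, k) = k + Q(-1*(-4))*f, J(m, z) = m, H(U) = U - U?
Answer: -7137/8 ≈ -892.13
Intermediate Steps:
H(U) = 0
Q(n) = (3 + n)/n (Q(n) = (n + 3)/(n + 0) = (3 + n)/n)
y(f, k) = 9*k/4 + 63*f/16 (y(f, k) = 9*(k + ((3 - 1*(-4))/((-1*(-4))))*f)/4 = 9*(k + ((3 + 4)/4)*f)/4 = 9*(k + ((¼)*7)*f)/4 = 9*(k + 7*f/4)/4 = 9*k/4 + 63*f/16)
y(-2, 10)*J(-61, -12) = ((9/4)*10 + (63/16)*(-2))*(-61) = (45/2 - 63/8)*(-61) = (117/8)*(-61) = -7137/8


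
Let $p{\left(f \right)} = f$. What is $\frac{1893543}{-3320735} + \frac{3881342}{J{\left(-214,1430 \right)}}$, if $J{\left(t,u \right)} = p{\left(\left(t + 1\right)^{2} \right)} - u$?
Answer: $\frac{12805707840493}{145909775165} \approx 87.765$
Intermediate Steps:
$J{\left(t,u \right)} = \left(1 + t\right)^{2} - u$ ($J{\left(t,u \right)} = \left(t + 1\right)^{2} - u = \left(1 + t\right)^{2} - u$)
$\frac{1893543}{-3320735} + \frac{3881342}{J{\left(-214,1430 \right)}} = \frac{1893543}{-3320735} + \frac{3881342}{\left(1 - 214\right)^{2} - 1430} = 1893543 \left(- \frac{1}{3320735}\right) + \frac{3881342}{\left(-213\right)^{2} - 1430} = - \frac{1893543}{3320735} + \frac{3881342}{45369 - 1430} = - \frac{1893543}{3320735} + \frac{3881342}{43939} = \frac{12805707840493}{145909775165}$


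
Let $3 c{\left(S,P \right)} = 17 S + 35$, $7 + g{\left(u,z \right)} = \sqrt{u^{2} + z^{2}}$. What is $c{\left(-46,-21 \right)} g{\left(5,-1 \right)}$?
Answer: $1743 - 249 \sqrt{26} \approx 473.34$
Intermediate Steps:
$g{\left(u,z \right)} = -7 + \sqrt{u^{2} + z^{2}}$
$c{\left(S,P \right)} = \frac{35}{3} + \frac{17 S}{3}$ ($c{\left(S,P \right)} = \frac{17 S + 35}{3} = \frac{35 + 17 S}{3} = \frac{35}{3} + \frac{17 S}{3}$)
$c{\left(-46,-21 \right)} g{\left(5,-1 \right)} = \left(\frac{35}{3} + \frac{17}{3} \left(-46\right)\right) \left(-7 + \sqrt{5^{2} + \left(-1\right)^{2}}\right) = \left(\frac{35}{3} - \frac{782}{3}\right) \left(-7 + \sqrt{25 + 1}\right) = - 249 \left(-7 + \sqrt{26}\right) = 1743 - 249 \sqrt{26}$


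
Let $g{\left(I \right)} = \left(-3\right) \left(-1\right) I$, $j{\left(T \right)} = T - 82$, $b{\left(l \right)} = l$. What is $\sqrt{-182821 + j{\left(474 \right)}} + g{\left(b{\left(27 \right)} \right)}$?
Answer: $81 + i \sqrt{182429} \approx 81.0 + 427.12 i$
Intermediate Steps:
$j{\left(T \right)} = -82 + T$ ($j{\left(T \right)} = T - 82 = -82 + T$)
$g{\left(I \right)} = 3 I$
$\sqrt{-182821 + j{\left(474 \right)}} + g{\left(b{\left(27 \right)} \right)} = \sqrt{-182821 + \left(-82 + 474\right)} + 3 \cdot 27 = \sqrt{-182821 + 392} + 81 = \sqrt{-182429} + 81 = i \sqrt{182429} + 81 = 81 + i \sqrt{182429}$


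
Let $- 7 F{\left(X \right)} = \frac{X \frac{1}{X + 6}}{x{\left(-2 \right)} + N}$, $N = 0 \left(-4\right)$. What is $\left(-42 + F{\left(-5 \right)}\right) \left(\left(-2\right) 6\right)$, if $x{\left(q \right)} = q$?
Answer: $\frac{3558}{7} \approx 508.29$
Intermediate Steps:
$N = 0$
$F{\left(X \right)} = \frac{X}{14 \left(6 + X\right)}$ ($F{\left(X \right)} = - \frac{\frac{X}{X + 6} \frac{1}{-2 + 0}}{7} = - \frac{\frac{X}{6 + X} \frac{1}{-2}}{7} = - \frac{\frac{X}{6 + X} \left(- \frac{1}{2}\right)}{7} = - \frac{\left(- \frac{1}{2}\right) X \frac{1}{6 + X}}{7} = \frac{X}{14 \left(6 + X\right)}$)
$\left(-42 + F{\left(-5 \right)}\right) \left(\left(-2\right) 6\right) = \left(-42 + \frac{1}{14} \left(-5\right) \frac{1}{6 - 5}\right) \left(\left(-2\right) 6\right) = \left(-42 + \frac{1}{14} \left(-5\right) 1^{-1}\right) \left(-12\right) = \left(-42 + \frac{1}{14} \left(-5\right) 1\right) \left(-12\right) = \left(-42 - \frac{5}{14}\right) \left(-12\right) = \left(- \frac{593}{14}\right) \left(-12\right) = \frac{3558}{7}$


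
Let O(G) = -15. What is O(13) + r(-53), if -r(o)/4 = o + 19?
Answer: 121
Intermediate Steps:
r(o) = -76 - 4*o (r(o) = -4*(o + 19) = -4*(19 + o) = -76 - 4*o)
O(13) + r(-53) = -15 + (-76 - 4*(-53)) = -15 + (-76 + 212) = -15 + 136 = 121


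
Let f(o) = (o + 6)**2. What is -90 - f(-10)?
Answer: -106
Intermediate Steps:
f(o) = (6 + o)**2
-90 - f(-10) = -90 - (6 - 10)**2 = -90 - 1*(-4)**2 = -90 - 1*16 = -90 - 16 = -106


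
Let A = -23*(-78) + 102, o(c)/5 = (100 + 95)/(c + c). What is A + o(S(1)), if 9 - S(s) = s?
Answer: 31311/16 ≈ 1956.9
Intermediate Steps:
S(s) = 9 - s
o(c) = 975/(2*c) (o(c) = 5*((100 + 95)/(c + c)) = 5*(195/((2*c))) = 5*(195*(1/(2*c))) = 5*(195/(2*c)) = 975/(2*c))
A = 1896 (A = 1794 + 102 = 1896)
A + o(S(1)) = 1896 + 975/(2*(9 - 1*1)) = 1896 + 975/(2*(9 - 1)) = 1896 + (975/2)/8 = 1896 + (975/2)*(⅛) = 1896 + 975/16 = 31311/16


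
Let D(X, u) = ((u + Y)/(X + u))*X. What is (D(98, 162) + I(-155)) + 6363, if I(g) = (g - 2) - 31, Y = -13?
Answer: 810051/130 ≈ 6231.2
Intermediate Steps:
D(X, u) = X*(-13 + u)/(X + u) (D(X, u) = ((u - 13)/(X + u))*X = ((-13 + u)/(X + u))*X = X*(-13 + u)/(X + u))
I(g) = -33 + g (I(g) = (-2 + g) - 31 = -33 + g)
(D(98, 162) + I(-155)) + 6363 = (98*(-13 + 162)/(98 + 162) + (-33 - 155)) + 6363 = (98*149/260 - 188) + 6363 = (98*(1/260)*149 - 188) + 6363 = (7301/130 - 188) + 6363 = -17139/130 + 6363 = 810051/130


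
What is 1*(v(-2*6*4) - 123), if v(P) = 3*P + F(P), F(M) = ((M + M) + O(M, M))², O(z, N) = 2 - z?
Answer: 1849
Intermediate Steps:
F(M) = (2 + M)² (F(M) = ((M + M) + (2 - M))² = (2*M + (2 - M))² = (2 + M)²)
v(P) = (2 + P)² + 3*P (v(P) = 3*P + (2 + P)² = (2 + P)² + 3*P)
1*(v(-2*6*4) - 123) = 1*(((2 - 2*6*4)² + 3*(-2*6*4)) - 123) = 1*(((2 - 12*4)² + 3*(-12*4)) - 123) = 1*(((2 - 48)² + 3*(-48)) - 123) = 1*(((-46)² - 144) - 123) = 1*((2116 - 144) - 123) = 1*(1972 - 123) = 1*1849 = 1849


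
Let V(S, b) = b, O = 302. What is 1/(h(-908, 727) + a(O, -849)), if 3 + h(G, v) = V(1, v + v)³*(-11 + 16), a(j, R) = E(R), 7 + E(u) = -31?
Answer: 1/15369623279 ≈ 6.5063e-11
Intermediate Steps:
E(u) = -38 (E(u) = -7 - 31 = -38)
a(j, R) = -38
h(G, v) = -3 + 40*v³ (h(G, v) = -3 + (v + v)³*(-11 + 16) = -3 + (2*v)³*5 = -3 + (8*v³)*5 = -3 + 40*v³)
1/(h(-908, 727) + a(O, -849)) = 1/((-3 + 40*727³) - 38) = 1/((-3 + 40*384240583) - 38) = 1/((-3 + 15369623320) - 38) = 1/(15369623317 - 38) = 1/15369623279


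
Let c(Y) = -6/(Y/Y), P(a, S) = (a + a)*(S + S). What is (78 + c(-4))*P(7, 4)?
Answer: 8064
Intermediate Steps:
P(a, S) = 4*S*a (P(a, S) = (2*a)*(2*S) = 4*S*a)
c(Y) = -6 (c(Y) = -6/1 = -6*1 = -6)
(78 + c(-4))*P(7, 4) = (78 - 6)*(4*4*7) = 72*112 = 8064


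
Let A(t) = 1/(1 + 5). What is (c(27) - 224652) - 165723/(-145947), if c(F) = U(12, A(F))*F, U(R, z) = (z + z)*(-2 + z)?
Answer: -21859685231/97298 ≈ -2.2467e+5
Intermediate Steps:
A(t) = ⅙ (A(t) = 1/6 = ⅙)
U(R, z) = 2*z*(-2 + z) (U(R, z) = (2*z)*(-2 + z) = 2*z*(-2 + z))
c(F) = -11*F/18 (c(F) = (2*(⅙)*(-2 + ⅙))*F = (2*(⅙)*(-11/6))*F = -11*F/18)
(c(27) - 224652) - 165723/(-145947) = (-11/18*27 - 224652) - 165723/(-145947) = (-33/2 - 224652) - 165723*(-1/145947) = -449337/2 + 55241/48649 = -21859685231/97298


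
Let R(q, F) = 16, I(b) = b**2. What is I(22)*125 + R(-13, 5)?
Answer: 60516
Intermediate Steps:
I(22)*125 + R(-13, 5) = 22**2*125 + 16 = 484*125 + 16 = 60500 + 16 = 60516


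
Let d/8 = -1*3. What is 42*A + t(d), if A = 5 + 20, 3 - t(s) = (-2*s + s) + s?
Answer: 1053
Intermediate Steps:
d = -24 (d = 8*(-1*3) = 8*(-3) = -24)
t(s) = 3 (t(s) = 3 - ((-2*s + s) + s) = 3 - (-s + s) = 3 - 1*0 = 3 + 0 = 3)
A = 25
42*A + t(d) = 42*25 + 3 = 1050 + 3 = 1053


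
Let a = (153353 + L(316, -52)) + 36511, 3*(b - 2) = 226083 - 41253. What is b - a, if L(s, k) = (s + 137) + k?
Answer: -128653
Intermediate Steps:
L(s, k) = 137 + k + s (L(s, k) = (137 + s) + k = 137 + k + s)
b = 61612 (b = 2 + (226083 - 41253)/3 = 2 + (1/3)*184830 = 2 + 61610 = 61612)
a = 190265 (a = (153353 + (137 - 52 + 316)) + 36511 = (153353 + 401) + 36511 = 153754 + 36511 = 190265)
b - a = 61612 - 1*190265 = 61612 - 190265 = -128653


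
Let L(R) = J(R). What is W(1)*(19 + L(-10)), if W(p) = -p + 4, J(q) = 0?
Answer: 57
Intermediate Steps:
W(p) = 4 - p
L(R) = 0
W(1)*(19 + L(-10)) = (4 - 1*1)*(19 + 0) = (4 - 1)*19 = 3*19 = 57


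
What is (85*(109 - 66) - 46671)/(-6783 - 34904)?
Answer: 43016/41687 ≈ 1.0319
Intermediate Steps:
(85*(109 - 66) - 46671)/(-6783 - 34904) = (85*43 - 46671)/(-41687) = (3655 - 46671)*(-1/41687) = -43016*(-1/41687) = 43016/41687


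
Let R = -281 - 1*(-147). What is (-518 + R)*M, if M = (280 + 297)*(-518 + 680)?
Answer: -60945048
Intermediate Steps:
R = -134 (R = -281 + 147 = -134)
M = 93474 (M = 577*162 = 93474)
(-518 + R)*M = (-518 - 134)*93474 = -652*93474 = -60945048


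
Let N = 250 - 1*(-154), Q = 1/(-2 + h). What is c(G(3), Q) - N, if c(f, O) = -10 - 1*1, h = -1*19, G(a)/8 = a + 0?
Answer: -415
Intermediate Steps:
G(a) = 8*a (G(a) = 8*(a + 0) = 8*a)
h = -19
Q = -1/21 (Q = 1/(-2 - 19) = 1/(-21) = -1/21 ≈ -0.047619)
c(f, O) = -11 (c(f, O) = -10 - 1 = -11)
N = 404 (N = 250 + 154 = 404)
c(G(3), Q) - N = -11 - 1*404 = -11 - 404 = -415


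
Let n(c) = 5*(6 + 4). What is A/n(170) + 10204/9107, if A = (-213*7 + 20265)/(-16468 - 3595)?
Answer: 5032583891/4567843525 ≈ 1.1017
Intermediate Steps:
n(c) = 50 (n(c) = 5*10 = 50)
A = -18774/20063 (A = (-1491 + 20265)/(-20063) = 18774*(-1/20063) = -18774/20063 ≈ -0.93575)
A/n(170) + 10204/9107 = -18774/20063/50 + 10204/9107 = -18774/20063*1/50 + 10204*(1/9107) = -9387/501575 + 10204/9107 = 5032583891/4567843525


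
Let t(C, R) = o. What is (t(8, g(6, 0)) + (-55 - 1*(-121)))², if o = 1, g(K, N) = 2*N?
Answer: 4489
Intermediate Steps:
t(C, R) = 1
(t(8, g(6, 0)) + (-55 - 1*(-121)))² = (1 + (-55 - 1*(-121)))² = (1 + (-55 + 121))² = (1 + 66)² = 67² = 4489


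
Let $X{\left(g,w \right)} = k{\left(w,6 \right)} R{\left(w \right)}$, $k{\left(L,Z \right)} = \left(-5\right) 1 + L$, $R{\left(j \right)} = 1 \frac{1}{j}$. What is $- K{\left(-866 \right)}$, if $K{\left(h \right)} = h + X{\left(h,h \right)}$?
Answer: $\frac{749085}{866} \approx 864.99$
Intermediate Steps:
$R{\left(j \right)} = \frac{1}{j}$
$k{\left(L,Z \right)} = -5 + L$
$X{\left(g,w \right)} = \frac{-5 + w}{w}$
$K{\left(h \right)} = h + \frac{-5 + h}{h}$
$- K{\left(-866 \right)} = - (1 - 866 - \frac{5}{-866}) = - (1 - 866 - - \frac{5}{866}) = - (1 - 866 + \frac{5}{866}) = \left(-1\right) \left(- \frac{749085}{866}\right) = \frac{749085}{866}$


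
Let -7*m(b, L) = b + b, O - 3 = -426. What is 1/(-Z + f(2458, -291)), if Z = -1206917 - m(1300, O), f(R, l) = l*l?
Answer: 7/9038586 ≈ 7.7446e-7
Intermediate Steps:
f(R, l) = l²
O = -423 (O = 3 - 426 = -423)
m(b, L) = -2*b/7 (m(b, L) = -(b + b)/7 = -2*b/7)
Z = -8445819/7 (Z = -1206917 - (-2)*1300/7 = -1206917 - 1*(-2600/7) = -1206917 + 2600/7 = -8445819/7 ≈ -1.2065e+6)
1/(-Z + f(2458, -291)) = 1/(-1*(-8445819/7) + (-291)²) = 1/(8445819/7 + 84681) = 1/(9038586/7) = 7/9038586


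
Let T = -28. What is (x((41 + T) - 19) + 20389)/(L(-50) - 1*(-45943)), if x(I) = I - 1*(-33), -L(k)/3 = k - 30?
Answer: 20416/46183 ≈ 0.44207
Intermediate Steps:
L(k) = 90 - 3*k (L(k) = -3*(k - 30) = -3*(-30 + k) = 90 - 3*k)
x(I) = 33 + I (x(I) = I + 33 = 33 + I)
(x((41 + T) - 19) + 20389)/(L(-50) - 1*(-45943)) = ((33 + ((41 - 28) - 19)) + 20389)/((90 - 3*(-50)) - 1*(-45943)) = ((33 + (13 - 19)) + 20389)/((90 + 150) + 45943) = ((33 - 6) + 20389)/(240 + 45943) = (27 + 20389)/46183 = 20416*(1/46183) = 20416/46183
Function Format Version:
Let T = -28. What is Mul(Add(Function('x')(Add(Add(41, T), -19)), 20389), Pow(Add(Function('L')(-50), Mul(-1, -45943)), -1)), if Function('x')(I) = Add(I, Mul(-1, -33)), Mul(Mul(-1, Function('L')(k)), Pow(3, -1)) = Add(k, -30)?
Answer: Rational(20416, 46183) ≈ 0.44207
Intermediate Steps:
Function('L')(k) = Add(90, Mul(-3, k)) (Function('L')(k) = Mul(-3, Add(k, -30)) = Mul(-3, Add(-30, k)) = Add(90, Mul(-3, k)))
Function('x')(I) = Add(33, I) (Function('x')(I) = Add(I, 33) = Add(33, I))
Mul(Add(Function('x')(Add(Add(41, T), -19)), 20389), Pow(Add(Function('L')(-50), Mul(-1, -45943)), -1)) = Mul(Add(Add(33, Add(Add(41, -28), -19)), 20389), Pow(Add(Add(90, Mul(-3, -50)), Mul(-1, -45943)), -1)) = Mul(Add(Add(33, Add(13, -19)), 20389), Pow(Add(Add(90, 150), 45943), -1)) = Mul(Add(Add(33, -6), 20389), Pow(Add(240, 45943), -1)) = Mul(Add(27, 20389), Pow(46183, -1)) = Mul(20416, Rational(1, 46183)) = Rational(20416, 46183)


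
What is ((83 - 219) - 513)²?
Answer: 421201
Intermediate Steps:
((83 - 219) - 513)² = (-136 - 513)² = (-649)² = 421201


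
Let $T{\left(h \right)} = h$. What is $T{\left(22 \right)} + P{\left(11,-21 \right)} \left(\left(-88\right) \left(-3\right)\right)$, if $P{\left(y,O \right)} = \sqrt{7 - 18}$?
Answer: $22 + 264 i \sqrt{11} \approx 22.0 + 875.59 i$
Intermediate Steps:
$P{\left(y,O \right)} = i \sqrt{11}$ ($P{\left(y,O \right)} = \sqrt{-11} = i \sqrt{11}$)
$T{\left(22 \right)} + P{\left(11,-21 \right)} \left(\left(-88\right) \left(-3\right)\right) = 22 + i \sqrt{11} \left(\left(-88\right) \left(-3\right)\right) = 22 + i \sqrt{11} \cdot 264 = 22 + 264 i \sqrt{11}$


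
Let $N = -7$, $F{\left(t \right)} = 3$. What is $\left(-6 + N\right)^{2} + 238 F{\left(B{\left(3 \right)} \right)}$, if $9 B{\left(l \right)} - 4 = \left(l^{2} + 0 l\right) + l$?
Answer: $883$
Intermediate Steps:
$B{\left(l \right)} = \frac{4}{9} + \frac{l}{9} + \frac{l^{2}}{9}$ ($B{\left(l \right)} = \frac{4}{9} + \frac{\left(l^{2} + 0 l\right) + l}{9} = \frac{4}{9} + \frac{\left(l^{2} + 0\right) + l}{9} = \frac{4}{9} + \frac{l^{2} + l}{9} = \frac{4}{9} + \frac{l + l^{2}}{9} = \frac{4}{9} + \left(\frac{l}{9} + \frac{l^{2}}{9}\right) = \frac{4}{9} + \frac{l}{9} + \frac{l^{2}}{9}$)
$\left(-6 + N\right)^{2} + 238 F{\left(B{\left(3 \right)} \right)} = \left(-6 - 7\right)^{2} + 238 \cdot 3 = \left(-13\right)^{2} + 714 = 169 + 714 = 883$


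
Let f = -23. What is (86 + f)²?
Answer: 3969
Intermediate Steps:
(86 + f)² = (86 - 23)² = 63² = 3969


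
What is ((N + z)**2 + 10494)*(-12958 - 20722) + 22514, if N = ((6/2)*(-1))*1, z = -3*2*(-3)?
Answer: -360993406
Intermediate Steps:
z = 18 (z = -6*(-3) = 18)
N = -3 (N = ((6*(1/2))*(-1))*1 = (3*(-1))*1 = -3*1 = -3)
((N + z)**2 + 10494)*(-12958 - 20722) + 22514 = ((-3 + 18)**2 + 10494)*(-12958 - 20722) + 22514 = (15**2 + 10494)*(-33680) + 22514 = (225 + 10494)*(-33680) + 22514 = 10719*(-33680) + 22514 = -361015920 + 22514 = -360993406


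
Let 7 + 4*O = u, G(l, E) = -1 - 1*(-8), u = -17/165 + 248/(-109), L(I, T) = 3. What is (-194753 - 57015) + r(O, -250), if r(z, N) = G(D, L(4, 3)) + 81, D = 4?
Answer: -251680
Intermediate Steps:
u = -42773/17985 (u = -17*1/165 + 248*(-1/109) = -17/165 - 248/109 = -42773/17985 ≈ -2.3783)
G(l, E) = 7 (G(l, E) = -1 + 8 = 7)
O = -42167/17985 (O = -7/4 + (¼)*(-42773/17985) = -7/4 - 42773/71940 = -42167/17985 ≈ -2.3446)
r(z, N) = 88 (r(z, N) = 7 + 81 = 88)
(-194753 - 57015) + r(O, -250) = (-194753 - 57015) + 88 = -251768 + 88 = -251680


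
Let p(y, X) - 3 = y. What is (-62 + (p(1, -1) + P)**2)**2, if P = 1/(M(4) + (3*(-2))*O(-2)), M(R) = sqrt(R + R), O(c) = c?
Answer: 10962453969/5345344 + 14553439*sqrt(2)/1336336 ≈ 2066.2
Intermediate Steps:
p(y, X) = 3 + y
M(R) = sqrt(2)*sqrt(R) (M(R) = sqrt(2*R) = sqrt(2)*sqrt(R))
P = 1/(12 + 2*sqrt(2)) (P = 1/(sqrt(2)*sqrt(4) + (3*(-2))*(-2)) = 1/(sqrt(2)*2 - 6*(-2)) = 1/(2*sqrt(2) + 12) = 1/(12 + 2*sqrt(2)) ≈ 0.067438)
(-62 + (p(1, -1) + P)**2)**2 = (-62 + ((3 + 1) + (3/34 - sqrt(2)/68))**2)**2 = (-62 + (4 + (3/34 - sqrt(2)/68))**2)**2 = (-62 + (139/34 - sqrt(2)/68)**2)**2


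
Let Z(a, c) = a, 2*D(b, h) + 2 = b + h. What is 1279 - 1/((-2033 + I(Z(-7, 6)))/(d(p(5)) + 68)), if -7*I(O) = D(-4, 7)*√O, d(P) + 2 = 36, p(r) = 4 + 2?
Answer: 148019990795/115726493 - 204*I*√7/115726493 ≈ 1279.1 - 4.6639e-6*I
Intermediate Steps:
D(b, h) = -1 + b/2 + h/2 (D(b, h) = -1 + (b + h)/2 = -1 + (b/2 + h/2) = -1 + b/2 + h/2)
p(r) = 6
d(P) = 34 (d(P) = -2 + 36 = 34)
I(O) = -√O/14 (I(O) = -(-1 + (½)*(-4) + (½)*7)*√O/7 = -(-1 - 2 + 7/2)*√O/7 = -√O/14)
1279 - 1/((-2033 + I(Z(-7, 6)))/(d(p(5)) + 68)) = 1279 - 1/((-2033 - I*√7/14)/(34 + 68)) = 1279 - 1/((-2033 - I*√7/14)/102) = 1279 - 1/((-2033 - I*√7/14)*(1/102)) = 1279 - 1/(-2033/102 - I*√7/1428)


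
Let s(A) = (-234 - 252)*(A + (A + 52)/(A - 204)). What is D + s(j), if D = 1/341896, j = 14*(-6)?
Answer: 13939099921/341896 ≈ 40770.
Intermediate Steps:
j = -84
D = 1/341896 ≈ 2.9249e-6
s(A) = -486*A - 486*(52 + A)/(-204 + A) (s(A) = -486*(A + (52 + A)/(-204 + A)) = -486*A - 486*(52 + A)/(-204 + A))
D + s(j) = 1/341896 + 486*(-52 - 1*(-84)**2 + 203*(-84))/(-204 - 84) = 1/341896 + 486*(-52 - 1*7056 - 17052)/(-288) = 1/341896 + 486*(-1/288)*(-52 - 7056 - 17052) = 1/341896 + 486*(-1/288)*(-24160) = 1/341896 + 40770 = 13939099921/341896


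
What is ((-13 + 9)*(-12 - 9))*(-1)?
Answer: -84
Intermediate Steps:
((-13 + 9)*(-12 - 9))*(-1) = -4*(-21)*(-1) = 84*(-1) = -84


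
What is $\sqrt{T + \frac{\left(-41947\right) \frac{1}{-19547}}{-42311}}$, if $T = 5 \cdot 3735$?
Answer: $\frac{2 \sqrt{3193503698699047723319}}{827053117} \approx 136.66$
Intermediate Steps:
$T = 18675$
$\sqrt{T + \frac{\left(-41947\right) \frac{1}{-19547}}{-42311}} = \sqrt{18675 + \frac{\left(-41947\right) \frac{1}{-19547}}{-42311}} = \sqrt{18675 + \left(-41947\right) \left(- \frac{1}{19547}\right) \left(- \frac{1}{42311}\right)} = \sqrt{18675 + \frac{41947}{19547} \left(- \frac{1}{42311}\right)} = \sqrt{18675 - \frac{41947}{827053117}} = \sqrt{\frac{15445216918028}{827053117}} = \frac{2 \sqrt{3193503698699047723319}}{827053117}$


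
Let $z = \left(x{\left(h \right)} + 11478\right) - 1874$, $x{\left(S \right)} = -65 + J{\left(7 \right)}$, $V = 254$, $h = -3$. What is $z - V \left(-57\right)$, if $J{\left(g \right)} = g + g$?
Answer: $24031$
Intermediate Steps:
$J{\left(g \right)} = 2 g$
$x{\left(S \right)} = -51$ ($x{\left(S \right)} = -65 + 2 \cdot 7 = -65 + 14 = -51$)
$z = 9553$ ($z = \left(-51 + 11478\right) - 1874 = 11427 - 1874 = 9553$)
$z - V \left(-57\right) = 9553 - 254 \left(-57\right) = 9553 - -14478 = 9553 + 14478 = 24031$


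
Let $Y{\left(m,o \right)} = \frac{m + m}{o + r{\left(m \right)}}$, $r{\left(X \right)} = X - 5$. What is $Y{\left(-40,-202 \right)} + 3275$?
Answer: $\frac{809005}{247} \approx 3275.3$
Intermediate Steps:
$r{\left(X \right)} = -5 + X$ ($r{\left(X \right)} = X - 5 = -5 + X$)
$Y{\left(m,o \right)} = \frac{2 m}{-5 + m + o}$ ($Y{\left(m,o \right)} = \frac{m + m}{o + \left(-5 + m\right)} = \frac{2 m}{-5 + m + o}$)
$Y{\left(-40,-202 \right)} + 3275 = 2 \left(-40\right) \frac{1}{-5 - 40 - 202} + 3275 = 2 \left(-40\right) \frac{1}{-247} + 3275 = 2 \left(-40\right) \left(- \frac{1}{247}\right) + 3275 = \frac{80}{247} + 3275 = \frac{809005}{247}$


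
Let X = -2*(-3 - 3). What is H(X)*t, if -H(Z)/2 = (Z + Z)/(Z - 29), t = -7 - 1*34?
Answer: -1968/17 ≈ -115.76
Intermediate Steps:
t = -41 (t = -7 - 34 = -41)
X = 12 (X = -2*(-6) = 12)
H(Z) = -4*Z/(-29 + Z) (H(Z) = -2*(Z + Z)/(Z - 29) = -2*2*Z/(-29 + Z) = -4*Z/(-29 + Z))
H(X)*t = -4*12/(-29 + 12)*(-41) = -4*12/(-17)*(-41) = -4*12*(-1/17)*(-41) = (48/17)*(-41) = -1968/17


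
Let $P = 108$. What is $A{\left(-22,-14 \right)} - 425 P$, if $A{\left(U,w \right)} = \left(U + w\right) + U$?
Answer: $-45958$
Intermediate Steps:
$A{\left(U,w \right)} = w + 2 U$
$A{\left(-22,-14 \right)} - 425 P = \left(-14 + 2 \left(-22\right)\right) - 45900 = \left(-14 - 44\right) - 45900 = -58 - 45900 = -45958$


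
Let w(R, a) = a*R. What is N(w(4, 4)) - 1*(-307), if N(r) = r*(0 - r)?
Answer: 51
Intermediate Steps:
w(R, a) = R*a
N(r) = -r² (N(r) = r*(-r) = -r²)
N(w(4, 4)) - 1*(-307) = -(4*4)² - 1*(-307) = -1*16² + 307 = -1*256 + 307 = -256 + 307 = 51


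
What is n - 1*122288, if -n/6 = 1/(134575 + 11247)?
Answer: -8916140371/72911 ≈ -1.2229e+5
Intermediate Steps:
n = -3/72911 (n = -6/(134575 + 11247) = -6/145822 = -6*1/145822 = -3/72911 ≈ -4.1146e-5)
n - 1*122288 = -3/72911 - 1*122288 = -3/72911 - 122288 = -8916140371/72911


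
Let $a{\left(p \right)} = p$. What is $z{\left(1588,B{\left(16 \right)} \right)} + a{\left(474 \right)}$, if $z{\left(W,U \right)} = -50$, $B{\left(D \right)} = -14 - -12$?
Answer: $424$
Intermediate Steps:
$B{\left(D \right)} = -2$ ($B{\left(D \right)} = -14 + 12 = -2$)
$z{\left(1588,B{\left(16 \right)} \right)} + a{\left(474 \right)} = -50 + 474 = 424$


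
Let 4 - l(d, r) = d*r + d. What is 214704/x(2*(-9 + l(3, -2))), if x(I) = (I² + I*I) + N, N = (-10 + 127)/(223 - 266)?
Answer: 9232272/1259 ≈ 7333.0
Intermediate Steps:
l(d, r) = 4 - d - d*r (l(d, r) = 4 - (d*r + d) = 4 - (d + d*r) = 4 + (-d - d*r) = 4 - d - d*r)
N = -117/43 (N = 117/(-43) = 117*(-1/43) = -117/43 ≈ -2.7209)
x(I) = -117/43 + 2*I² (x(I) = (I² + I*I) - 117/43 = (I² + I²) - 117/43 = 2*I² - 117/43 = -117/43 + 2*I²)
214704/x(2*(-9 + l(3, -2))) = 214704/(-117/43 + 2*(2*(-9 + (4 - 1*3 - 1*3*(-2))))²) = 214704/(-117/43 + 2*(2*(-9 + (4 - 3 + 6)))²) = 214704/(-117/43 + 2*(2*(-9 + 7))²) = 214704/(-117/43 + 2*(2*(-2))²) = 214704/(-117/43 + 2*(-4)²) = 214704/(-117/43 + 2*16) = 214704/(-117/43 + 32) = 214704/(1259/43) = 214704*(43/1259) = 9232272/1259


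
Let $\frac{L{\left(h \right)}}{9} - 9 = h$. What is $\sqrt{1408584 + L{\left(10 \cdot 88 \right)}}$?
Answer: $\sqrt{1416585} \approx 1190.2$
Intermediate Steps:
$L{\left(h \right)} = 81 + 9 h$
$\sqrt{1408584 + L{\left(10 \cdot 88 \right)}} = \sqrt{1408584 + \left(81 + 9 \cdot 10 \cdot 88\right)} = \sqrt{1408584 + \left(81 + 9 \cdot 880\right)} = \sqrt{1408584 + \left(81 + 7920\right)} = \sqrt{1408584 + 8001} = \sqrt{1416585}$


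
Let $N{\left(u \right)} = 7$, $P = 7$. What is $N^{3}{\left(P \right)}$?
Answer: $343$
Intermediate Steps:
$N^{3}{\left(P \right)} = 7^{3} = 343$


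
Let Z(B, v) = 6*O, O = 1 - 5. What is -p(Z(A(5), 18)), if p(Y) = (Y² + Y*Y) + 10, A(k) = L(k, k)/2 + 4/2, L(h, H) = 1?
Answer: -1162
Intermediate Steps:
O = -4
A(k) = 5/2 (A(k) = 1/2 + 4/2 = 1*(½) + 4*(½) = ½ + 2 = 5/2)
Z(B, v) = -24 (Z(B, v) = 6*(-4) = -24)
p(Y) = 10 + 2*Y² (p(Y) = (Y² + Y²) + 10 = 2*Y² + 10 = 10 + 2*Y²)
-p(Z(A(5), 18)) = -(10 + 2*(-24)²) = -(10 + 2*576) = -(10 + 1152) = -1*1162 = -1162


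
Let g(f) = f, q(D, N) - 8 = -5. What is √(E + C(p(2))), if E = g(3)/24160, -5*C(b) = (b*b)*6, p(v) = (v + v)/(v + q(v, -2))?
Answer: 3*I*√77814830/30200 ≈ 0.87629*I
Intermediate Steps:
q(D, N) = 3 (q(D, N) = 8 - 5 = 3)
p(v) = 2*v/(3 + v) (p(v) = (v + v)/(v + 3) = (2*v)/(3 + v) = 2*v/(3 + v))
C(b) = -6*b²/5 (C(b) = -b*b*6/5 = -b²*6/5 = -6*b²/5)
E = 3/24160 ≈ 0.00012417
√(E + C(p(2))) = √(3/24160 - 6*16/(3 + 2)²/5) = √(3/24160 - 6*(2*2/5)²/5) = √(3/24160 - 6*(2*2*(⅕))²/5) = √(3/24160 - 6*(⅘)²/5) = √(3/24160 - 6/5*16/25) = √(3/24160 - 96/125) = √(-463797/604000) = 3*I*√77814830/30200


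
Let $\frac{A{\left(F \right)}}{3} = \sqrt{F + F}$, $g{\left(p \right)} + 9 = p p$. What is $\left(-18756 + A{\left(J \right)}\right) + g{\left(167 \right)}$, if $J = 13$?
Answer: $9124 + 3 \sqrt{26} \approx 9139.3$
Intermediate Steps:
$g{\left(p \right)} = -9 + p^{2}$ ($g{\left(p \right)} = -9 + p p = -9 + p^{2}$)
$A{\left(F \right)} = 3 \sqrt{2} \sqrt{F}$ ($A{\left(F \right)} = 3 \sqrt{F + F} = 3 \sqrt{2 F} = 3 \sqrt{2} \sqrt{F}$)
$\left(-18756 + A{\left(J \right)}\right) + g{\left(167 \right)} = \left(-18756 + 3 \sqrt{2} \sqrt{13}\right) - \left(9 - 167^{2}\right) = \left(-18756 + 3 \sqrt{26}\right) + \left(-9 + 27889\right) = \left(-18756 + 3 \sqrt{26}\right) + 27880 = 9124 + 3 \sqrt{26}$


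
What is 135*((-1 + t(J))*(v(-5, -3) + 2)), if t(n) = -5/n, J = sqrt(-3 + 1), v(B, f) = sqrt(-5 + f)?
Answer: -1620 + 405*I*sqrt(2) ≈ -1620.0 + 572.76*I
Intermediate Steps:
J = I*sqrt(2) (J = sqrt(-2) = I*sqrt(2) ≈ 1.4142*I)
135*((-1 + t(J))*(v(-5, -3) + 2)) = 135*((-1 - 5*(-I*sqrt(2)/2))*(sqrt(-5 - 3) + 2)) = 135*((-1 - (-5)*I*sqrt(2)/2)*(sqrt(-8) + 2)) = 135*((-1 + 5*I*sqrt(2)/2)*(2*I*sqrt(2) + 2)) = 135*((-1 + 5*I*sqrt(2)/2)*(2 + 2*I*sqrt(2))) = 135*(-1 + 5*I*sqrt(2)/2)*(2 + 2*I*sqrt(2))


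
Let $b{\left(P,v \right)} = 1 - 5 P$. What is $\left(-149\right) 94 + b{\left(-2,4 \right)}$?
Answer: $-13995$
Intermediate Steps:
$\left(-149\right) 94 + b{\left(-2,4 \right)} = \left(-149\right) 94 + \left(1 - -10\right) = -14006 + \left(1 + 10\right) = -14006 + 11 = -13995$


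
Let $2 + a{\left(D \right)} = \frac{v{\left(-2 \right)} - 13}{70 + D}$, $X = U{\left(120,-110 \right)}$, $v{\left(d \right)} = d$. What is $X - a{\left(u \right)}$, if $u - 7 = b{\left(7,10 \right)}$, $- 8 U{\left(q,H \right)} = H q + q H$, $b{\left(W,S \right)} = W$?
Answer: $\frac{92461}{28} \approx 3302.2$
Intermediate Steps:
$U{\left(q,H \right)} = - \frac{H q}{4}$ ($U{\left(q,H \right)} = - \frac{H q + q H}{8} = - \frac{H q + H q}{8} = - \frac{2 H q}{8} = - \frac{H q}{4}$)
$X = 3300$ ($X = \left(- \frac{1}{4}\right) \left(-110\right) 120 = 3300$)
$u = 14$ ($u = 7 + 7 = 14$)
$a{\left(D \right)} = -2 - \frac{15}{70 + D}$ ($a{\left(D \right)} = -2 + \frac{-2 - 13}{70 + D} = -2 - \frac{15}{70 + D}$)
$X - a{\left(u \right)} = 3300 - \frac{-155 - 28}{70 + 14} = 3300 - \frac{-155 - 28}{84} = 3300 - \frac{1}{84} \left(-183\right) = 3300 - - \frac{61}{28} = 3300 + \frac{61}{28} = \frac{92461}{28}$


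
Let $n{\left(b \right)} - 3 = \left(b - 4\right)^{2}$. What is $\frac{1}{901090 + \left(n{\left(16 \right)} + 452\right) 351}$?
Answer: $\frac{1}{1111339} \approx 8.9982 \cdot 10^{-7}$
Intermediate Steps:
$n{\left(b \right)} = 3 + \left(-4 + b\right)^{2}$ ($n{\left(b \right)} = 3 + \left(b - 4\right)^{2} = 3 + \left(-4 + b\right)^{2}$)
$\frac{1}{901090 + \left(n{\left(16 \right)} + 452\right) 351} = \frac{1}{901090 + \left(\left(3 + \left(-4 + 16\right)^{2}\right) + 452\right) 351} = \frac{1}{901090 + \left(\left(3 + 12^{2}\right) + 452\right) 351} = \frac{1}{901090 + \left(\left(3 + 144\right) + 452\right) 351} = \frac{1}{901090 + \left(147 + 452\right) 351} = \frac{1}{901090 + 599 \cdot 351} = \frac{1}{901090 + 210249} = \frac{1}{1111339}$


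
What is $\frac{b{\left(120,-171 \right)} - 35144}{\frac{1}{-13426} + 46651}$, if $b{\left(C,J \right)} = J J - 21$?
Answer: $- \frac{79535624}{626336325} \approx -0.12699$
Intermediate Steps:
$b{\left(C,J \right)} = -21 + J^{2}$ ($b{\left(C,J \right)} = J^{2} - 21 = -21 + J^{2}$)
$\frac{b{\left(120,-171 \right)} - 35144}{\frac{1}{-13426} + 46651} = \frac{\left(-21 + \left(-171\right)^{2}\right) - 35144}{\frac{1}{-13426} + 46651} = \frac{\left(-21 + 29241\right) - 35144}{- \frac{1}{13426} + 46651} = \frac{29220 - 35144}{\frac{626336325}{13426}} = \left(-5924\right) \frac{13426}{626336325} = - \frac{79535624}{626336325}$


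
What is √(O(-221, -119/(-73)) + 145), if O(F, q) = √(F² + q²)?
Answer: √(772705 + 6205*√36026)/73 ≈ 19.131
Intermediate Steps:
√(O(-221, -119/(-73)) + 145) = √(√((-221)² + (-119/(-73))²) + 145) = √(√(48841 + (-119*(-1/73))²) + 145) = √(√(48841 + (119/73)²) + 145) = √(√(48841 + 14161/5329) + 145) = √(√(260287850/5329) + 145) = √(85*√36026/73 + 145) = √(145 + 85*√36026/73)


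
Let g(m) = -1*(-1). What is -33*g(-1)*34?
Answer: -1122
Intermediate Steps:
g(m) = 1
-33*g(-1)*34 = -33*1*34 = -33*34 = -1122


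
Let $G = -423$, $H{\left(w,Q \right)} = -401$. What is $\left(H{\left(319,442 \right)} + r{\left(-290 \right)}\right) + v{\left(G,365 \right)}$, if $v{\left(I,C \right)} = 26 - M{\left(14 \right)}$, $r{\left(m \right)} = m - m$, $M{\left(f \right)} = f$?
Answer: $-389$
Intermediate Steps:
$r{\left(m \right)} = 0$
$v{\left(I,C \right)} = 12$ ($v{\left(I,C \right)} = 26 - 14 = 12$)
$\left(H{\left(319,442 \right)} + r{\left(-290 \right)}\right) + v{\left(G,365 \right)} = \left(-401 + 0\right) + 12 = -401 + 12 = -389$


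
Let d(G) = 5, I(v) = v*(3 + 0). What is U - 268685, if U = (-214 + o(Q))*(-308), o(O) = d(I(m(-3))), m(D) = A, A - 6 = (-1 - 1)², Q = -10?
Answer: -204313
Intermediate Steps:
A = 10 (A = 6 + (-1 - 1)² = 6 + (-2)² = 6 + 4 = 10)
m(D) = 10
I(v) = 3*v (I(v) = v*3 = 3*v)
o(O) = 5
U = 64372 (U = (-214 + 5)*(-308) = -209*(-308) = 64372)
U - 268685 = 64372 - 268685 = -204313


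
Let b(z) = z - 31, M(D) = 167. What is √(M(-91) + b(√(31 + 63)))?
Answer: √(136 + √94) ≈ 12.070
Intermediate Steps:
b(z) = -31 + z
√(M(-91) + b(√(31 + 63))) = √(167 + (-31 + √(31 + 63))) = √(167 + (-31 + √94)) = √(136 + √94)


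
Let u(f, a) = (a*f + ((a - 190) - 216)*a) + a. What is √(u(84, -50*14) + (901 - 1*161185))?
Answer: 4*√34651 ≈ 744.59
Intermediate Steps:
u(f, a) = a + a*f + a*(-406 + a) (u(f, a) = (a*f + ((-190 + a) - 216)*a) + a = (a*f + (-406 + a)*a) + a = (a*f + a*(-406 + a)) + a = a + a*f + a*(-406 + a))
√(u(84, -50*14) + (901 - 1*161185)) = √((-50*14)*(-405 - 50*14 + 84) + (901 - 1*161185)) = √(-700*(-405 - 700 + 84) + (901 - 161185)) = √(-700*(-1021) - 160284) = √(714700 - 160284) = √554416 = 4*√34651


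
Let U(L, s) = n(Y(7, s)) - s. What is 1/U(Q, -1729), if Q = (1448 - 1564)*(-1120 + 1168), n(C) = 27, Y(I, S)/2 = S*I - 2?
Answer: 1/1756 ≈ 0.00056948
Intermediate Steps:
Y(I, S) = -4 + 2*I*S (Y(I, S) = 2*(S*I - 2) = 2*(I*S - 2) = 2*(-2 + I*S) = -4 + 2*I*S)
Q = -5568 (Q = -116*48 = -5568)
U(L, s) = 27 - s
1/U(Q, -1729) = 1/(27 - 1*(-1729)) = 1/(27 + 1729) = 1/1756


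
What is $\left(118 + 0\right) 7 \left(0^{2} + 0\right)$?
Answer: $0$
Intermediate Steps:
$\left(118 + 0\right) 7 \left(0^{2} + 0\right) = 118 \cdot 7 \left(0 + 0\right) = 118 \cdot 7 \cdot 0 = 118 \cdot 0 = 0$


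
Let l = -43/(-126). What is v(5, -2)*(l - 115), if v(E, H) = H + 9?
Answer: -14447/18 ≈ -802.61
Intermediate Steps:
l = 43/126 (l = -43*(-1/126) = 43/126 ≈ 0.34127)
v(E, H) = 9 + H
v(5, -2)*(l - 115) = (9 - 2)*(43/126 - 115) = 7*(-14447/126) = -14447/18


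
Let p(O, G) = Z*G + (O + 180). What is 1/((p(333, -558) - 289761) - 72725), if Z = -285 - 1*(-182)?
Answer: -1/304499 ≈ -3.2841e-6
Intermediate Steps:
Z = -103 (Z = -285 + 182 = -103)
p(O, G) = 180 + O - 103*G (p(O, G) = -103*G + (O + 180) = -103*G + (180 + O) = 180 + O - 103*G)
1/((p(333, -558) - 289761) - 72725) = 1/(((180 + 333 - 103*(-558)) - 289761) - 72725) = 1/(((180 + 333 + 57474) - 289761) - 72725) = 1/((57987 - 289761) - 72725) = 1/(-231774 - 72725) = 1/(-304499) = -1/304499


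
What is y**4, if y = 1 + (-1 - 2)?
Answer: 16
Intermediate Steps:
y = -2 (y = 1 - 3 = -2)
y**4 = (-2)**4 = 16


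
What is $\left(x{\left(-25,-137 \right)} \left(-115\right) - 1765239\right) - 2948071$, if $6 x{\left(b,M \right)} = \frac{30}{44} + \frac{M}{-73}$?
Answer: $- \frac{45417927695}{9636} \approx -4.7134 \cdot 10^{6}$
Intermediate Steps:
$x{\left(b,M \right)} = \frac{5}{44} - \frac{M}{438}$ ($x{\left(b,M \right)} = \frac{\frac{30}{44} + \frac{M}{-73}}{6} = \frac{30 \cdot \frac{1}{44} + M \left(- \frac{1}{73}\right)}{6} = \frac{\frac{15}{22} - \frac{M}{73}}{6} = \frac{5}{44} - \frac{M}{438}$)
$\left(x{\left(-25,-137 \right)} \left(-115\right) - 1765239\right) - 2948071 = \left(\left(\frac{5}{44} - - \frac{137}{438}\right) \left(-115\right) - 1765239\right) - 2948071 = \left(\left(\frac{5}{44} + \frac{137}{438}\right) \left(-115\right) - 1765239\right) - 2948071 = \left(\frac{4109}{9636} \left(-115\right) - 1765239\right) - 2948071 = \left(- \frac{472535}{9636} - 1765239\right) - 2948071 = - \frac{17010315539}{9636} - 2948071 = - \frac{45417927695}{9636}$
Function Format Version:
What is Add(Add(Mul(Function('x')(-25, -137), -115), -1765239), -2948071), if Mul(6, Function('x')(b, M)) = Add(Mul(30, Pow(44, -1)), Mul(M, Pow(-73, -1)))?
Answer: Rational(-45417927695, 9636) ≈ -4.7134e+6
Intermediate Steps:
Function('x')(b, M) = Add(Rational(5, 44), Mul(Rational(-1, 438), M)) (Function('x')(b, M) = Mul(Rational(1, 6), Add(Mul(30, Pow(44, -1)), Mul(M, Pow(-73, -1)))) = Mul(Rational(1, 6), Add(Mul(30, Rational(1, 44)), Mul(M, Rational(-1, 73)))) = Mul(Rational(1, 6), Add(Rational(15, 22), Mul(Rational(-1, 73), M))) = Add(Rational(5, 44), Mul(Rational(-1, 438), M)))
Add(Add(Mul(Function('x')(-25, -137), -115), -1765239), -2948071) = Add(Add(Mul(Add(Rational(5, 44), Mul(Rational(-1, 438), -137)), -115), -1765239), -2948071) = Add(Add(Mul(Add(Rational(5, 44), Rational(137, 438)), -115), -1765239), -2948071) = Add(Add(Mul(Rational(4109, 9636), -115), -1765239), -2948071) = Add(Add(Rational(-472535, 9636), -1765239), -2948071) = Add(Rational(-17010315539, 9636), -2948071) = Rational(-45417927695, 9636)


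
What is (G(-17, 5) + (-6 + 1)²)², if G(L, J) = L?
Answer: 64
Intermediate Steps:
(G(-17, 5) + (-6 + 1)²)² = (-17 + (-6 + 1)²)² = (-17 + (-5)²)² = (-17 + 25)² = 8² = 64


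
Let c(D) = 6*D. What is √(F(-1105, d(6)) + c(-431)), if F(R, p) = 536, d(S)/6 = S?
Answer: 5*I*√82 ≈ 45.277*I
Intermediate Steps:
d(S) = 6*S
√(F(-1105, d(6)) + c(-431)) = √(536 + 6*(-431)) = √(536 - 2586) = √(-2050) = 5*I*√82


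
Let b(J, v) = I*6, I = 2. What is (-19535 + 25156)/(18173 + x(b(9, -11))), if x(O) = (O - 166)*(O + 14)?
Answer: 5621/14169 ≈ 0.39671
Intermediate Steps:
b(J, v) = 12 (b(J, v) = 2*6 = 12)
x(O) = (-166 + O)*(14 + O)
(-19535 + 25156)/(18173 + x(b(9, -11))) = (-19535 + 25156)/(18173 + (-2324 + 12**2 - 152*12)) = 5621/(18173 + (-2324 + 144 - 1824)) = 5621/(18173 - 4004) = 5621/14169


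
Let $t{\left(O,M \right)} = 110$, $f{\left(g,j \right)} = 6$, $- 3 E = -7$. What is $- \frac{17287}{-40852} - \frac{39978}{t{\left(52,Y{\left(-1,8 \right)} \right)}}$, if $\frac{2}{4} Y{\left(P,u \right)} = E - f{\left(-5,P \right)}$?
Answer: $- \frac{815639843}{2246860} \approx -363.01$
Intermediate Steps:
$E = \frac{7}{3}$ ($E = \left(- \frac{1}{3}\right) \left(-7\right) = \frac{7}{3} \approx 2.3333$)
$Y{\left(P,u \right)} = - \frac{22}{3}$ ($Y{\left(P,u \right)} = 2 \left(\frac{7}{3} - 6\right) = 2 \left(- \frac{11}{3}\right) = - \frac{22}{3}$)
$- \frac{17287}{-40852} - \frac{39978}{t{\left(52,Y{\left(-1,8 \right)} \right)}} = - \frac{17287}{-40852} - \frac{39978}{110} = \left(-17287\right) \left(- \frac{1}{40852}\right) - \frac{19989}{55} = \frac{17287}{40852} - \frac{19989}{55} = - \frac{815639843}{2246860}$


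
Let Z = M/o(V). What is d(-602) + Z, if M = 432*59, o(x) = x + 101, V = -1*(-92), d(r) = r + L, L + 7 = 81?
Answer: -76416/193 ≈ -395.94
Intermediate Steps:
L = 74 (L = -7 + 81 = 74)
d(r) = 74 + r (d(r) = r + 74 = 74 + r)
V = 92
o(x) = 101 + x
M = 25488
Z = 25488/193 (Z = 25488/(101 + 92) = 25488/193 ≈ 132.06)
d(-602) + Z = (74 - 602) + 25488/193 = -528 + 25488/193 = -76416/193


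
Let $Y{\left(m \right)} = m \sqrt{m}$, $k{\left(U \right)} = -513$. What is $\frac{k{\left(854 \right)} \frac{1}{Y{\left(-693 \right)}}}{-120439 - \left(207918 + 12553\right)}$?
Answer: $\frac{19 i \sqrt{77}}{2021255390} \approx 8.2485 \cdot 10^{-8} i$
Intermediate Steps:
$Y{\left(m \right)} = m^{\frac{3}{2}}$
$\frac{k{\left(854 \right)} \frac{1}{Y{\left(-693 \right)}}}{-120439 - \left(207918 + 12553\right)} = \frac{\left(-513\right) \frac{1}{\left(-693\right)^{\frac{3}{2}}}}{-120439 - \left(207918 + 12553\right)} = \frac{\left(-513\right) \frac{1}{\left(-2079\right) i \sqrt{77}}}{-120439 - 220471} = \frac{\left(-513\right) \frac{i \sqrt{77}}{160083}}{-120439 - 220471} = \frac{\left(- \frac{19}{5929}\right) i \sqrt{77}}{-340910} = - \frac{19 i \sqrt{77}}{5929} \left(- \frac{1}{340910}\right) = \frac{19 i \sqrt{77}}{2021255390}$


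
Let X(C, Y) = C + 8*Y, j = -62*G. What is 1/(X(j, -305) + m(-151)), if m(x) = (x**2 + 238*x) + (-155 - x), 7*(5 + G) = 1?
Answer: -7/106959 ≈ -6.5446e-5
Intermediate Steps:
G = -34/7 (G = -5 + (1/7)*1 = -5 + 1/7 = -34/7 ≈ -4.8571)
j = 2108/7 (j = -62*(-34/7) = 2108/7 ≈ 301.14)
m(x) = -155 + x**2 + 237*x
1/(X(j, -305) + m(-151)) = 1/((2108/7 + 8*(-305)) + (-155 + (-151)**2 + 237*(-151))) = 1/((2108/7 - 2440) + (-155 + 22801 - 35787)) = 1/(-14972/7 - 13141) = 1/(-106959/7) = -7/106959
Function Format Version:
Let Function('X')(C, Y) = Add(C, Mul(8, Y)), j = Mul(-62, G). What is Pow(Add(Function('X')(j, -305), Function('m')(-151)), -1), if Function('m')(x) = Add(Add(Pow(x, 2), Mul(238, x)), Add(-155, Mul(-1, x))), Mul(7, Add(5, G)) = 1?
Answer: Rational(-7, 106959) ≈ -6.5446e-5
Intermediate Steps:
G = Rational(-34, 7) (G = Add(-5, Mul(Rational(1, 7), 1)) = Add(-5, Rational(1, 7)) = Rational(-34, 7) ≈ -4.8571)
j = Rational(2108, 7) (j = Mul(-62, Rational(-34, 7)) = Rational(2108, 7) ≈ 301.14)
Function('m')(x) = Add(-155, Pow(x, 2), Mul(237, x))
Pow(Add(Function('X')(j, -305), Function('m')(-151)), -1) = Pow(Add(Add(Rational(2108, 7), Mul(8, -305)), Add(-155, Pow(-151, 2), Mul(237, -151))), -1) = Pow(Add(Add(Rational(2108, 7), -2440), Add(-155, 22801, -35787)), -1) = Pow(Add(Rational(-14972, 7), -13141), -1) = Pow(Rational(-106959, 7), -1) = Rational(-7, 106959)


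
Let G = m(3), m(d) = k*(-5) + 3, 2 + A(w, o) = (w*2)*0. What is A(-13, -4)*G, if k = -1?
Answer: -16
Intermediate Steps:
A(w, o) = -2 (A(w, o) = -2 + (w*2)*0 = -2 + (2*w)*0 = -2 + 0 = -2)
m(d) = 8 (m(d) = -1*(-5) + 3 = 5 + 3 = 8)
G = 8
A(-13, -4)*G = -2*8 = -16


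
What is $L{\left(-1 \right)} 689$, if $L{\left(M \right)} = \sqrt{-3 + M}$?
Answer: $1378 i \approx 1378.0 i$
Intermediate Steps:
$L{\left(-1 \right)} 689 = \sqrt{-3 - 1} \cdot 689 = \sqrt{-4} \cdot 689 = 2 i 689 = 1378 i$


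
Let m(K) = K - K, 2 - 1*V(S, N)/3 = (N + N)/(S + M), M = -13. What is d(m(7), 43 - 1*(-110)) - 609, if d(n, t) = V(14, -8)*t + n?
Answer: 7653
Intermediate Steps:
V(S, N) = 6 - 6*N/(-13 + S) (V(S, N) = 6 - 3*(N + N)/(S - 13) = 6 - 3*2*N/(-13 + S) = 6 - 6*N/(-13 + S))
m(K) = 0
d(n, t) = n + 54*t (d(n, t) = (6*(-13 + 14 - 1*(-8))/(-13 + 14))*t + n = (6*(-13 + 14 + 8)/1)*t + n = (6*1*9)*t + n = 54*t + n = n + 54*t)
d(m(7), 43 - 1*(-110)) - 609 = (0 + 54*(43 - 1*(-110))) - 609 = (0 + 54*(43 + 110)) - 609 = (0 + 54*153) - 609 = (0 + 8262) - 609 = 8262 - 609 = 7653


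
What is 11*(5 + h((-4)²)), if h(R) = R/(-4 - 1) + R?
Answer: 979/5 ≈ 195.80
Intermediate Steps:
h(R) = 4*R/5 (h(R) = R/(-5) + R = -R/5 + R = 4*R/5)
11*(5 + h((-4)²)) = 11*(5 + (⅘)*(-4)²) = 11*(5 + (⅘)*16) = 11*(5 + 64/5) = 11*(89/5) = 979/5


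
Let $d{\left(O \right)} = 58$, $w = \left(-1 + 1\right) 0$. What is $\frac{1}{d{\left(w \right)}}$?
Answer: $\frac{1}{58} \approx 0.017241$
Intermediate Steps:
$w = 0$ ($w = 0 \cdot 0 = 0$)
$\frac{1}{d{\left(w \right)}} = \frac{1}{58}$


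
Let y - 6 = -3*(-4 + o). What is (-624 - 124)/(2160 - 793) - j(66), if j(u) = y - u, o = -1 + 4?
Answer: 77171/1367 ≈ 56.453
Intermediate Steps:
o = 3
y = 9 (y = 6 - 3*(-4 + 3) = 6 - 3*(-1) = 6 + 3 = 9)
j(u) = 9 - u
(-624 - 124)/(2160 - 793) - j(66) = (-624 - 124)/(2160 - 793) - (9 - 1*66) = -748/1367 - (9 - 66) = -748*1/1367 - 1*(-57) = -748/1367 + 57 = 77171/1367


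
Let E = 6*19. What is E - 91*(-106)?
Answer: 9760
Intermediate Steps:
E = 114
E - 91*(-106) = 114 - 91*(-106) = 114 + 9646 = 9760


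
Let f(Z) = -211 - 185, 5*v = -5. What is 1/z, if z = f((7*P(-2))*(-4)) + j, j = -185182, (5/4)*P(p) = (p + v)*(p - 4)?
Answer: -1/185578 ≈ -5.3886e-6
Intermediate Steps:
v = -1 (v = (1/5)*(-5) = -1)
P(p) = 4*(-1 + p)*(-4 + p)/5 (P(p) = 4*((p - 1)*(p - 4))/5 = 4*((-1 + p)*(-4 + p))/5 = 4*(-1 + p)*(-4 + p)/5)
f(Z) = -396
z = -185578 (z = -396 - 185182 = -185578)
1/z = 1/(-185578) = -1/185578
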